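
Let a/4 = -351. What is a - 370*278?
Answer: -104264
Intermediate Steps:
a = -1404 (a = 4*(-351) = -1404)
a - 370*278 = -1404 - 370*278 = -1404 - 102860 = -104264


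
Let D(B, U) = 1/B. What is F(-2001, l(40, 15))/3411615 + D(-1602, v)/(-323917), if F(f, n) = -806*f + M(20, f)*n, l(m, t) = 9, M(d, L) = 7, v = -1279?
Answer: 278980658461387/590112771239970 ≈ 0.47276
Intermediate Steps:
F(f, n) = -806*f + 7*n
F(-2001, l(40, 15))/3411615 + D(-1602, v)/(-323917) = (-806*(-2001) + 7*9)/3411615 + 1/(-1602*(-323917)) = (1612806 + 63)*(1/3411615) - 1/1602*(-1/323917) = 1612869*(1/3411615) + 1/518915034 = 537623/1137205 + 1/518915034 = 278980658461387/590112771239970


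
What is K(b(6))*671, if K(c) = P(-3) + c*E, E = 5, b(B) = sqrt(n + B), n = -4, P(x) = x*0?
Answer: 3355*sqrt(2) ≈ 4744.7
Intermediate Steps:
P(x) = 0
b(B) = sqrt(-4 + B)
K(c) = 5*c (K(c) = 0 + c*5 = 0 + 5*c = 5*c)
K(b(6))*671 = (5*sqrt(-4 + 6))*671 = (5*sqrt(2))*671 = 3355*sqrt(2)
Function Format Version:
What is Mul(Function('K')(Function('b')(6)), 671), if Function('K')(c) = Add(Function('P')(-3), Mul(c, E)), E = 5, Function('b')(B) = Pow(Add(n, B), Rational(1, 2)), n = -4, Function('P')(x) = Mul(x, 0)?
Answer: Mul(3355, Pow(2, Rational(1, 2))) ≈ 4744.7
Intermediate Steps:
Function('P')(x) = 0
Function('b')(B) = Pow(Add(-4, B), Rational(1, 2))
Function('K')(c) = Mul(5, c) (Function('K')(c) = Add(0, Mul(c, 5)) = Add(0, Mul(5, c)) = Mul(5, c))
Mul(Function('K')(Function('b')(6)), 671) = Mul(Mul(5, Pow(Add(-4, 6), Rational(1, 2))), 671) = Mul(Mul(5, Pow(2, Rational(1, 2))), 671) = Mul(3355, Pow(2, Rational(1, 2)))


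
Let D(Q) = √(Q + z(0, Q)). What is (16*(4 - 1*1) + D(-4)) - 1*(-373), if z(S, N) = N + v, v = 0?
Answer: 421 + 2*I*√2 ≈ 421.0 + 2.8284*I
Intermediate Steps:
z(S, N) = N (z(S, N) = N + 0 = N)
D(Q) = √2*√Q (D(Q) = √(Q + Q) = √(2*Q) = √2*√Q)
(16*(4 - 1*1) + D(-4)) - 1*(-373) = (16*(4 - 1*1) + √2*√(-4)) - 1*(-373) = (16*(4 - 1) + √2*(2*I)) + 373 = (16*3 + 2*I*√2) + 373 = (48 + 2*I*√2) + 373 = 421 + 2*I*√2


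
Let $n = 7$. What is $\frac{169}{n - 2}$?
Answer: $\frac{169}{5} \approx 33.8$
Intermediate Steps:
$\frac{169}{n - 2} = \frac{169}{7 - 2} = \frac{169}{5}$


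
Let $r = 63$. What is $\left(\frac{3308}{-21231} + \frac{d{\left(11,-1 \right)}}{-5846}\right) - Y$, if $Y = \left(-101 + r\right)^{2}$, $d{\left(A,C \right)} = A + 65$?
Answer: $- \frac{89622535634}{62058213} \approx -1444.2$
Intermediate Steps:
$d{\left(A,C \right)} = 65 + A$
$Y = 1444$ ($Y = \left(-101 + 63\right)^{2} = \left(-38\right)^{2} = 1444$)
$\left(\frac{3308}{-21231} + \frac{d{\left(11,-1 \right)}}{-5846}\right) - Y = \left(\frac{3308}{-21231} + \frac{65 + 11}{-5846}\right) - 1444 = \left(3308 \left(- \frac{1}{21231}\right) + 76 \left(- \frac{1}{5846}\right)\right) - 1444 = \left(- \frac{3308}{21231} - \frac{38}{2923}\right) - 1444 = - \frac{10476062}{62058213} - 1444 = - \frac{89622535634}{62058213}$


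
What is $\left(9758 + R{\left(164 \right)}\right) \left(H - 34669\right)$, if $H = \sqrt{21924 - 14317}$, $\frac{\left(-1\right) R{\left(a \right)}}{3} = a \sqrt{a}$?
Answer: $- 82 \left(119 - 12 \sqrt{41}\right) \left(34669 - \sqrt{7607}\right) \approx -1.1956 \cdot 10^{8}$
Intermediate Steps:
$R{\left(a \right)} = - 3 a^{\frac{3}{2}}$ ($R{\left(a \right)} = - 3 a \sqrt{a} = - 3 a^{\frac{3}{2}}$)
$H = \sqrt{7607} \approx 87.218$
$\left(9758 + R{\left(164 \right)}\right) \left(H - 34669\right) = \left(9758 - 3 \cdot 164^{\frac{3}{2}}\right) \left(\sqrt{7607} - 34669\right) = \left(9758 - 3 \cdot 328 \sqrt{41}\right) \left(\sqrt{7607} - 34669\right) = \left(9758 - 984 \sqrt{41}\right) \left(-34669 + \sqrt{7607}\right) = \left(-34669 + \sqrt{7607}\right) \left(9758 - 984 \sqrt{41}\right)$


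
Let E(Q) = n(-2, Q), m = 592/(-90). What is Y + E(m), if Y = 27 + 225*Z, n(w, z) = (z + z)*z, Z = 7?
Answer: 3419282/2025 ≈ 1688.5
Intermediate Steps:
n(w, z) = 2*z² (n(w, z) = (2*z)*z = 2*z²)
m = -296/45 (m = 592*(-1/90) = -296/45 ≈ -6.5778)
E(Q) = 2*Q²
Y = 1602 (Y = 27 + 225*7 = 27 + 1575 = 1602)
Y + E(m) = 1602 + 2*(-296/45)² = 1602 + 2*(87616/2025) = 1602 + 175232/2025 = 3419282/2025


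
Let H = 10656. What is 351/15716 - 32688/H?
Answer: -1770779/581492 ≈ -3.0452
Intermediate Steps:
351/15716 - 32688/H = 351/15716 - 32688/10656 = 351*(1/15716) - 32688*1/10656 = 351/15716 - 227/74 = -1770779/581492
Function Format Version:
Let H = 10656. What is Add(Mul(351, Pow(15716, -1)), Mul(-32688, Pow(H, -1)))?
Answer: Rational(-1770779, 581492) ≈ -3.0452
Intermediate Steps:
Add(Mul(351, Pow(15716, -1)), Mul(-32688, Pow(H, -1))) = Add(Mul(351, Pow(15716, -1)), Mul(-32688, Pow(10656, -1))) = Add(Mul(351, Rational(1, 15716)), Mul(-32688, Rational(1, 10656))) = Add(Rational(351, 15716), Rational(-227, 74)) = Rational(-1770779, 581492)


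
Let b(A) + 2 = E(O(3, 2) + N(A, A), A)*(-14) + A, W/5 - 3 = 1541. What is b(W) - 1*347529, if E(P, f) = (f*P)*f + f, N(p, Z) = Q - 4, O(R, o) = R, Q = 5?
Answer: -3337958291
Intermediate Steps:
W = 7720 (W = 15 + 5*1541 = 15 + 7705 = 7720)
N(p, Z) = 1 (N(p, Z) = 5 - 4 = 1)
E(P, f) = f + P*f² (E(P, f) = (P*f)*f + f = P*f² + f = f + P*f²)
b(A) = -2 + A - 14*A*(1 + 4*A) (b(A) = -2 + ((A*(1 + (3 + 1)*A))*(-14) + A) = -2 + ((A*(1 + 4*A))*(-14) + A) = -2 + (-14*A*(1 + 4*A) + A) = -2 + (A - 14*A*(1 + 4*A)) = -2 + A - 14*A*(1 + 4*A))
b(W) - 1*347529 = (-2 + 7720 - 14*7720*(1 + 4*7720)) - 1*347529 = (-2 + 7720 - 14*7720*(1 + 30880)) - 347529 = (-2 + 7720 - 14*7720*30881) - 347529 = (-2 + 7720 - 3337618480) - 347529 = -3337610762 - 347529 = -3337958291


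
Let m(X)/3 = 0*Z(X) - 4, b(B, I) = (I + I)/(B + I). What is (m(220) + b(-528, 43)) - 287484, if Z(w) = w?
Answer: -139435646/485 ≈ -2.8750e+5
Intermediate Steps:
b(B, I) = 2*I/(B + I) (b(B, I) = (2*I)/(B + I) = 2*I/(B + I))
m(X) = -12 (m(X) = 3*(0*X - 4) = 3*(0 - 4) = 3*(-4) = -12)
(m(220) + b(-528, 43)) - 287484 = (-12 + 2*43/(-528 + 43)) - 287484 = (-12 + 2*43/(-485)) - 287484 = (-12 + 2*43*(-1/485)) - 287484 = (-12 - 86/485) - 287484 = -5906/485 - 287484 = -139435646/485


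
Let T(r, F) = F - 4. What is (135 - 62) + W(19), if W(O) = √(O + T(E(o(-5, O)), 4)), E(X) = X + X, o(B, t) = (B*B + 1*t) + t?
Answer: 73 + √19 ≈ 77.359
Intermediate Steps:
o(B, t) = B² + 2*t (o(B, t) = (B² + t) + t = (t + B²) + t = B² + 2*t)
E(X) = 2*X
T(r, F) = -4 + F
W(O) = √O (W(O) = √(O + (-4 + 4)) = √(O + 0) = √O)
(135 - 62) + W(19) = (135 - 62) + √19 = 73 + √19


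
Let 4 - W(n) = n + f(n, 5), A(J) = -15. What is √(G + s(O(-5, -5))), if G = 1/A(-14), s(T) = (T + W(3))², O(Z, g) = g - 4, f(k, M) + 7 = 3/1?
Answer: √3585/15 ≈ 3.9917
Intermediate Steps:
f(k, M) = -4 (f(k, M) = -7 + 3/1 = -7 + 3*1 = -7 + 3 = -4)
O(Z, g) = -4 + g
W(n) = 8 - n (W(n) = 4 - (n - 4) = 4 - (-4 + n) = 4 + (4 - n) = 8 - n)
s(T) = (5 + T)² (s(T) = (T + (8 - 1*3))² = (T + (8 - 3))² = (T + 5)² = (5 + T)²)
G = -1/15 (G = 1/(-15) = 1*(-1/15) = -1/15 ≈ -0.066667)
√(G + s(O(-5, -5))) = √(-1/15 + (5 + (-4 - 5))²) = √(-1/15 + (5 - 9)²) = √(-1/15 + (-4)²) = √(-1/15 + 16) = √(239/15) = √3585/15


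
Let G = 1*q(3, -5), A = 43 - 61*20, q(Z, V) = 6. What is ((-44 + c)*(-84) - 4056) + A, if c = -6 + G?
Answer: -1537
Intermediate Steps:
A = -1177 (A = 43 - 1220 = -1177)
G = 6 (G = 1*6 = 6)
c = 0 (c = -6 + 6 = 0)
((-44 + c)*(-84) - 4056) + A = ((-44 + 0)*(-84) - 4056) - 1177 = (-44*(-84) - 4056) - 1177 = (3696 - 4056) - 1177 = -360 - 1177 = -1537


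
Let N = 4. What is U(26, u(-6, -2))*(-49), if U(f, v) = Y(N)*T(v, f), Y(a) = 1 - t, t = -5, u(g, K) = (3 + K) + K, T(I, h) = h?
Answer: -7644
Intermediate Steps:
u(g, K) = 3 + 2*K
Y(a) = 6 (Y(a) = 1 - 1*(-5) = 1 + 5 = 6)
U(f, v) = 6*f
U(26, u(-6, -2))*(-49) = (6*26)*(-49) = 156*(-49) = -7644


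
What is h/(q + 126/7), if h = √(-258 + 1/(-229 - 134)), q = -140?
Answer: -I*√280965/4026 ≈ -0.13166*I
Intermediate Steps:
h = I*√280965/33 (h = √(-258 + 1/(-363)) = √(-258 - 1/363) = √(-93655/363) = I*√280965/33 ≈ 16.062*I)
h/(q + 126/7) = (I*√280965/33)/(-140 + 126/7) = (I*√280965/33)/(-140 + 126*(⅐)) = (I*√280965/33)/(-140 + 18) = (I*√280965/33)/(-122) = (I*√280965/33)*(-1/122) = -I*√280965/4026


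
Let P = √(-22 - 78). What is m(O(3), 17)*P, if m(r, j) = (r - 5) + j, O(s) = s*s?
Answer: 210*I ≈ 210.0*I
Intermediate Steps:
O(s) = s²
m(r, j) = -5 + j + r (m(r, j) = (-5 + r) + j = -5 + j + r)
P = 10*I (P = √(-100) = 10*I ≈ 10.0*I)
m(O(3), 17)*P = (-5 + 17 + 3²)*(10*I) = (-5 + 17 + 9)*(10*I) = 21*(10*I) = 210*I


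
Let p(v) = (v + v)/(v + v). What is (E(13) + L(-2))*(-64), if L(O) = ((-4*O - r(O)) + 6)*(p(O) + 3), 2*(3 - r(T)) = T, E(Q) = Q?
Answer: -3392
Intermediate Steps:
r(T) = 3 - T/2
p(v) = 1 (p(v) = (2*v)/((2*v)) = (2*v)*(1/(2*v)) = 1)
L(O) = 12 - 14*O (L(O) = ((-4*O - (3 - O/2)) + 6)*(1 + 3) = ((-4*O + (-3 + O/2)) + 6)*4 = ((-3 - 7*O/2) + 6)*4 = (3 - 7*O/2)*4 = 12 - 14*O)
(E(13) + L(-2))*(-64) = (13 + (12 - 14*(-2)))*(-64) = (13 + (12 + 28))*(-64) = (13 + 40)*(-64) = 53*(-64) = -3392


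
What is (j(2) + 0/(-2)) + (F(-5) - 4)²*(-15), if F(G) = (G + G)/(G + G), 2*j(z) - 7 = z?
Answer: -261/2 ≈ -130.50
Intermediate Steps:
j(z) = 7/2 + z/2
F(G) = 1 (F(G) = (2*G)/((2*G)) = (2*G)*(1/(2*G)) = 1)
(j(2) + 0/(-2)) + (F(-5) - 4)²*(-15) = ((7/2 + (½)*2) + 0/(-2)) + (1 - 4)²*(-15) = ((7/2 + 1) + 0*(-½)) + (-3)²*(-15) = (9/2 + 0) + 9*(-15) = 9/2 - 135 = -261/2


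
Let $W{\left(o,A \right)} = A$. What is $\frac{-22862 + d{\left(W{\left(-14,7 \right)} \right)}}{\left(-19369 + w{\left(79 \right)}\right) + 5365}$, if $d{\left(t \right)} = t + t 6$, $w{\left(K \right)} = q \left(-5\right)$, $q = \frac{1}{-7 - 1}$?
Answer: $\frac{182504}{112027} \approx 1.6291$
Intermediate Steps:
$q = - \frac{1}{8}$ ($q = \frac{1}{-8} = - \frac{1}{8} \approx -0.125$)
$w{\left(K \right)} = \frac{5}{8}$ ($w{\left(K \right)} = \left(- \frac{1}{8}\right) \left(-5\right) = \frac{5}{8}$)
$d{\left(t \right)} = 7 t$ ($d{\left(t \right)} = t + 6 t = 7 t$)
$\frac{-22862 + d{\left(W{\left(-14,7 \right)} \right)}}{\left(-19369 + w{\left(79 \right)}\right) + 5365} = \frac{-22862 + 7 \cdot 7}{\left(-19369 + \frac{5}{8}\right) + 5365} = \frac{-22862 + 49}{- \frac{154947}{8} + 5365} = - \frac{22813}{- \frac{112027}{8}} = \left(-22813\right) \left(- \frac{8}{112027}\right) = \frac{182504}{112027}$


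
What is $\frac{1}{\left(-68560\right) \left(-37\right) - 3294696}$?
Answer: $- \frac{1}{757976} \approx -1.3193 \cdot 10^{-6}$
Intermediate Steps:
$\frac{1}{\left(-68560\right) \left(-37\right) - 3294696} = \frac{1}{2536720 - 3294696} = \frac{1}{-757976} = - \frac{1}{757976}$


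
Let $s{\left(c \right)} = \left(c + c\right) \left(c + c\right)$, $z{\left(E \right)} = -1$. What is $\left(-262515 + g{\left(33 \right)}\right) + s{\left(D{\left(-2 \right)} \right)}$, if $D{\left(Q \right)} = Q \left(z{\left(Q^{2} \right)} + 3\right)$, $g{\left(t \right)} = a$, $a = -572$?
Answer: $-263023$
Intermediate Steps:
$g{\left(t \right)} = -572$
$D{\left(Q \right)} = 2 Q$ ($D{\left(Q \right)} = Q \left(-1 + 3\right) = Q 2 = 2 Q$)
$s{\left(c \right)} = 4 c^{2}$ ($s{\left(c \right)} = 2 c 2 c = 4 c^{2}$)
$\left(-262515 + g{\left(33 \right)}\right) + s{\left(D{\left(-2 \right)} \right)} = \left(-262515 - 572\right) + 4 \left(2 \left(-2\right)\right)^{2} = -263087 + 4 \left(-4\right)^{2} = -263087 + 4 \cdot 16 = -263087 + 64 = -263023$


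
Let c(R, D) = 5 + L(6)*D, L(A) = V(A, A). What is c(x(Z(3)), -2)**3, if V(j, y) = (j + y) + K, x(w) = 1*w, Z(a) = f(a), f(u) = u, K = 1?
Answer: -9261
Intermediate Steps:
Z(a) = a
x(w) = w
V(j, y) = 1 + j + y (V(j, y) = (j + y) + 1 = 1 + j + y)
L(A) = 1 + 2*A (L(A) = 1 + A + A = 1 + 2*A)
c(R, D) = 5 + 13*D (c(R, D) = 5 + (1 + 2*6)*D = 5 + (1 + 12)*D = 5 + 13*D)
c(x(Z(3)), -2)**3 = (5 + 13*(-2))**3 = (5 - 26)**3 = (-21)**3 = -9261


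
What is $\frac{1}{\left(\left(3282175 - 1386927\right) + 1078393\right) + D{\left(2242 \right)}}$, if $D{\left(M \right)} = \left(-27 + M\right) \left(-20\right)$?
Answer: $\frac{1}{2929341} \approx 3.4137 \cdot 10^{-7}$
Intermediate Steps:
$D{\left(M \right)} = 540 - 20 M$
$\frac{1}{\left(\left(3282175 - 1386927\right) + 1078393\right) + D{\left(2242 \right)}} = \frac{1}{\left(\left(3282175 - 1386927\right) + 1078393\right) + \left(540 - 44840\right)} = \frac{1}{\left(1895248 + 1078393\right) + \left(540 - 44840\right)} = \frac{1}{2973641 - 44300} = \frac{1}{2929341}$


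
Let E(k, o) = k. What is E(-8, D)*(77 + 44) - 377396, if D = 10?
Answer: -378364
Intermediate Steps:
E(-8, D)*(77 + 44) - 377396 = -8*(77 + 44) - 377396 = -8*121 - 377396 = -968 - 377396 = -378364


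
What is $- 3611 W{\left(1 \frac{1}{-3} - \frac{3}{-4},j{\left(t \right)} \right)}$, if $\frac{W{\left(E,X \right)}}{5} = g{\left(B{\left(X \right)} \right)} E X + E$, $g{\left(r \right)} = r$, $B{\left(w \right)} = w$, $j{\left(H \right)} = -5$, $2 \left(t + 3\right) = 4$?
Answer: $- \frac{1173575}{6} \approx -1.956 \cdot 10^{5}$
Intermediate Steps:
$t = -1$ ($t = -3 + \frac{1}{2} \cdot 4 = -3 + 2 = -1$)
$W{\left(E,X \right)} = 5 E + 5 E X^{2}$ ($W{\left(E,X \right)} = 5 \left(X E X + E\right) = 5 \left(E X X + E\right) = 5 \left(E X^{2} + E\right) = 5 \left(E + E X^{2}\right) = 5 E + 5 E X^{2}$)
$- 3611 W{\left(1 \frac{1}{-3} - \frac{3}{-4},j{\left(t \right)} \right)} = - 3611 \cdot 5 \left(1 \frac{1}{-3} - \frac{3}{-4}\right) \left(1 + \left(-5\right)^{2}\right) = - 3611 \cdot 5 \left(1 \left(- \frac{1}{3}\right) - - \frac{3}{4}\right) \left(1 + 25\right) = - 3611 \cdot 5 \left(- \frac{1}{3} + \frac{3}{4}\right) 26 = - 3611 \cdot 5 \cdot \frac{5}{12} \cdot 26 = \left(-3611\right) \frac{325}{6} = - \frac{1173575}{6}$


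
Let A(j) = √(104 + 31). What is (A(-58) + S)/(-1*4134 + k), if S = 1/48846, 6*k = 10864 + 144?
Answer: -1/112313236 - 9*√15/6898 ≈ -0.0050532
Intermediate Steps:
A(j) = 3*√15 (A(j) = √135 = 3*√15)
k = 5504/3 (k = (10864 + 144)/6 = (⅙)*11008 = 5504/3 ≈ 1834.7)
S = 1/48846 ≈ 2.0473e-5
(A(-58) + S)/(-1*4134 + k) = (3*√15 + 1/48846)/(-1*4134 + 5504/3) = (1/48846 + 3*√15)/(-4134 + 5504/3) = (1/48846 + 3*√15)/(-6898/3) = (1/48846 + 3*√15)*(-3/6898) = -1/112313236 - 9*√15/6898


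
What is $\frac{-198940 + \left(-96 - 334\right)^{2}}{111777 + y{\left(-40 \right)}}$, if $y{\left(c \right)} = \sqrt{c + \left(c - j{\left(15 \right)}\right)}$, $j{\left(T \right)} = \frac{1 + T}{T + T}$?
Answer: $- \frac{23540236200}{187411467143} + \frac{28080 i \sqrt{4530}}{187411467143} \approx -0.12561 + 1.0084 \cdot 10^{-5} i$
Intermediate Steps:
$j{\left(T \right)} = \frac{1 + T}{2 T}$
$y{\left(c \right)} = \sqrt{- \frac{8}{15} + 2 c}$ ($y{\left(c \right)} = \sqrt{c + \left(c - \frac{1 + 15}{2 \cdot 15}\right)} = \sqrt{c + \left(c - \frac{1}{2} \cdot \frac{1}{15} \cdot 16\right)} = \sqrt{c + \left(c - \frac{8}{15}\right)} = \sqrt{c + \left(- \frac{8}{15} + c\right)} = \sqrt{- \frac{8}{15} + 2 c}$)
$\frac{-198940 + \left(-96 - 334\right)^{2}}{111777 + y{\left(-40 \right)}} = \frac{-198940 + \left(-96 - 334\right)^{2}}{111777 + \frac{\sqrt{-120 + 450 \left(-40\right)}}{15}} = \frac{-198940 + \left(-430\right)^{2}}{111777 + \frac{\sqrt{-120 - 18000}}{15}} = \frac{-198940 + 184900}{111777 + \frac{\sqrt{-18120}}{15}} = - \frac{14040}{111777 + \frac{2 i \sqrt{4530}}{15}}$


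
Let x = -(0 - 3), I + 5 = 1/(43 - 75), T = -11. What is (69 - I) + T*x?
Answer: 1313/32 ≈ 41.031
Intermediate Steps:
I = -161/32 (I = -5 + 1/(43 - 75) = -5 + 1/(-32) = -5 - 1/32 = -161/32 ≈ -5.0313)
x = 3 (x = -1*(-3) = 3)
(69 - I) + T*x = (69 - 1*(-161/32)) - 11*3 = (69 + 161/32) - 33 = 2369/32 - 33 = 1313/32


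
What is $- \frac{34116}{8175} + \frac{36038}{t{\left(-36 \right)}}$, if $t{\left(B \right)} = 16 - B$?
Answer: $\frac{48806103}{70850} \approx 688.87$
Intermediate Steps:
$- \frac{34116}{8175} + \frac{36038}{t{\left(-36 \right)}} = - \frac{34116}{8175} + \frac{36038}{16 - -36} = \left(-34116\right) \frac{1}{8175} + \frac{36038}{16 + 36} = - \frac{11372}{2725} + \frac{36038}{52} = - \frac{11372}{2725} + 36038 \cdot \frac{1}{52} = - \frac{11372}{2725} + \frac{18019}{26} = \frac{48806103}{70850}$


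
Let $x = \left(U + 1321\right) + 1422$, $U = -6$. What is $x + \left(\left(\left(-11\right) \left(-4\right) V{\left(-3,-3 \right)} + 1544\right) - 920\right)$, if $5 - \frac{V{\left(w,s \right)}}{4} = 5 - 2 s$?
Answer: $2305$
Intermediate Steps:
$V{\left(w,s \right)} = 8 s$ ($V{\left(w,s \right)} = 20 - 4 \left(5 - 2 s\right) = 20 + \left(-20 + 8 s\right) = 8 s$)
$x = 2737$ ($x = \left(-6 + 1321\right) + 1422 = 1315 + 1422 = 2737$)
$x + \left(\left(\left(-11\right) \left(-4\right) V{\left(-3,-3 \right)} + 1544\right) - 920\right) = 2737 - \left(-624 - \left(-11\right) \left(-4\right) 8 \left(-3\right)\right) = 2737 + \left(\left(44 \left(-24\right) + 1544\right) - 920\right) = 2737 + \left(\left(-1056 + 1544\right) - 920\right) = 2737 + \left(488 - 920\right) = 2737 - 432 = 2305$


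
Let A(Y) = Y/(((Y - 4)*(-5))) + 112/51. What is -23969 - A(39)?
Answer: -213940936/8925 ≈ -23971.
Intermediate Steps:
A(Y) = 112/51 + Y/(20 - 5*Y) (A(Y) = Y/(((-4 + Y)*(-5))) + 112*(1/51) = Y/(20 - 5*Y) + 112/51 = 112/51 + Y/(20 - 5*Y))
-23969 - A(39) = -23969 - (-2240 + 509*39)/(255*(-4 + 39)) = -23969 - (-2240 + 19851)/(255*35) = -23969 - 17611/(255*35) = -23969 - 1*17611/8925 = -23969 - 17611/8925 = -213940936/8925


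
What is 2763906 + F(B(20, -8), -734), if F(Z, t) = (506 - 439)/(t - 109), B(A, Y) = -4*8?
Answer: 2329972691/843 ≈ 2.7639e+6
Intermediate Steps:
B(A, Y) = -32
F(Z, t) = 67/(-109 + t)
2763906 + F(B(20, -8), -734) = 2763906 + 67/(-109 - 734) = 2763906 + 67/(-843) = 2763906 + 67*(-1/843) = 2763906 - 67/843 = 2329972691/843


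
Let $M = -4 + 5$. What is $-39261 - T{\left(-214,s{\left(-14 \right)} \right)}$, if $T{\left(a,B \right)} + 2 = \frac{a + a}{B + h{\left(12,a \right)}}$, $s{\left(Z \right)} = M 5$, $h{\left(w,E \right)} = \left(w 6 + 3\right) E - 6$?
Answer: $- \frac{630146637}{16051} \approx -39259.0$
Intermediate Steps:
$M = 1$
$h{\left(w,E \right)} = -6 + E \left(3 + 6 w\right)$ ($h{\left(w,E \right)} = \left(6 w + 3\right) E - 6 = \left(3 + 6 w\right) E - 6 = E \left(3 + 6 w\right) - 6 = -6 + E \left(3 + 6 w\right)$)
$s{\left(Z \right)} = 5$ ($s{\left(Z \right)} = 1 \cdot 5 = 5$)
$T{\left(a,B \right)} = -2 + \frac{2 a}{-6 + B + 75 a}$ ($T{\left(a,B \right)} = -2 + \frac{a + a}{B + \left(-6 + 3 a + 6 a 12\right)} = -2 + \frac{2 a}{B + \left(-6 + 3 a + 72 a\right)} = -2 + \frac{2 a}{B + \left(-6 + 75 a\right)} = -2 + \frac{2 a}{-6 + B + 75 a}$)
$-39261 - T{\left(-214,s{\left(-14 \right)} \right)} = -39261 - \frac{2 \left(6 - 5 - -15836\right)}{-6 + 5 + 75 \left(-214\right)} = -39261 - \frac{2 \left(6 - 5 + 15836\right)}{-6 + 5 - 16050} = -39261 - 2 \frac{1}{-16051} \cdot 15837 = -39261 - 2 \left(- \frac{1}{16051}\right) 15837 = -39261 - - \frac{31674}{16051} = -39261 + \frac{31674}{16051} = - \frac{630146637}{16051}$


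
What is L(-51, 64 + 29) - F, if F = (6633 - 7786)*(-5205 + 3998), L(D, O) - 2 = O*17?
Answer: -1390088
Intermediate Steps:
L(D, O) = 2 + 17*O (L(D, O) = 2 + O*17 = 2 + 17*O)
F = 1391671 (F = -1153*(-1207) = 1391671)
L(-51, 64 + 29) - F = (2 + 17*(64 + 29)) - 1*1391671 = (2 + 17*93) - 1391671 = (2 + 1581) - 1391671 = 1583 - 1391671 = -1390088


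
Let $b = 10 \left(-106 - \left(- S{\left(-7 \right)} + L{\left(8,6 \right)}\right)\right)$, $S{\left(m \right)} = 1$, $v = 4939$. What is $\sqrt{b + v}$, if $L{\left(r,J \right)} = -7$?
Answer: $\sqrt{3959} \approx 62.921$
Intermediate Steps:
$b = -980$ ($b = 10 \left(-106 + \left(1 - -7\right)\right) = 10 \left(-106 + \left(1 + 7\right)\right) = 10 \left(-106 + 8\right) = 10 \left(-98\right) = -980$)
$\sqrt{b + v} = \sqrt{-980 + 4939} = \sqrt{3959}$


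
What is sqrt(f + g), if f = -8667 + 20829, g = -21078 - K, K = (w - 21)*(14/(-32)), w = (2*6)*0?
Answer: 9*I*sqrt(1763)/4 ≈ 94.473*I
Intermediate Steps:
w = 0 (w = 12*0 = 0)
K = 147/16 (K = (0 - 21)*(14/(-32)) = -294*(-1)/32 = -21*(-7/16) = 147/16 ≈ 9.1875)
g = -337395/16 (g = -21078 - 1*147/16 = -21078 - 147/16 = -337395/16 ≈ -21087.)
f = 12162
sqrt(f + g) = sqrt(12162 - 337395/16) = sqrt(-142803/16) = 9*I*sqrt(1763)/4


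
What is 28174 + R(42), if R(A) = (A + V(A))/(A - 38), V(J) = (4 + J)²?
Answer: 57427/2 ≈ 28714.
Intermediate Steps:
R(A) = (A + (4 + A)²)/(-38 + A) (R(A) = (A + (4 + A)²)/(A - 38) = (A + (4 + A)²)/(-38 + A))
28174 + R(42) = 28174 + (42 + (4 + 42)²)/(-38 + 42) = 28174 + (42 + 46²)/4 = 28174 + (42 + 2116)/4 = 28174 + (¼)*2158 = 28174 + 1079/2 = 57427/2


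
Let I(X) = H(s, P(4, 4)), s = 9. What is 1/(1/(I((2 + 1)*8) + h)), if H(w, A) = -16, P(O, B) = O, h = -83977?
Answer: -83993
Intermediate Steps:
I(X) = -16
1/(1/(I((2 + 1)*8) + h)) = 1/(1/(-16 - 83977)) = 1/(1/(-83993)) = 1/(-1/83993) = -83993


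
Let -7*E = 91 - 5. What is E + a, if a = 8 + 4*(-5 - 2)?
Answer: -226/7 ≈ -32.286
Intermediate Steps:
a = -20 (a = 8 + 4*(-7) = 8 - 28 = -20)
E = -86/7 (E = -(91 - 5)/7 = -⅐*86 = -86/7 ≈ -12.286)
E + a = -86/7 - 20 = -226/7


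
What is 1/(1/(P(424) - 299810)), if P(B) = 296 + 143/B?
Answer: -126993793/424 ≈ -2.9951e+5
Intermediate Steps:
1/(1/(P(424) - 299810)) = 1/(1/((296 + 143/424) - 299810)) = 1/(1/(125647/424 - 299810)) = 1/(1/(-126993793/424)) = 1/(-424/126993793) = -126993793/424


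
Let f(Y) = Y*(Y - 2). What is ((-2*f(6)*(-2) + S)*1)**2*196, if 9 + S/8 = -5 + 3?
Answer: 12544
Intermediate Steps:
f(Y) = Y*(-2 + Y)
S = -88 (S = -72 + 8*(-5 + 3) = -72 + 8*(-2) = -72 - 16 = -88)
((-2*f(6)*(-2) + S)*1)**2*196 = ((-12*(-2 + 6)*(-2) - 88)*1)**2*196 = ((-12*4*(-2) - 88)*1)**2*196 = ((-2*24*(-2) - 88)*1)**2*196 = ((-48*(-2) - 88)*1)**2*196 = ((96 - 88)*1)**2*196 = (8*1)**2*196 = 8**2*196 = 64*196 = 12544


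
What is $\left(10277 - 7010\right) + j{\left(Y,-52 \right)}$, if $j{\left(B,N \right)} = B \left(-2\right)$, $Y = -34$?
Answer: $3335$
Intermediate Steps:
$j{\left(B,N \right)} = - 2 B$
$\left(10277 - 7010\right) + j{\left(Y,-52 \right)} = \left(10277 - 7010\right) - -68 = 3267 + 68 = 3335$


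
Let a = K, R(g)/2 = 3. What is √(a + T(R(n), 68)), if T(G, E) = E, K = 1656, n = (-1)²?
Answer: 2*√431 ≈ 41.521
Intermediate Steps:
n = 1
R(g) = 6 (R(g) = 2*3 = 6)
a = 1656
√(a + T(R(n), 68)) = √(1656 + 68) = √1724 = 2*√431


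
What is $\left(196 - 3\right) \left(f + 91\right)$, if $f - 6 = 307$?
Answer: $77972$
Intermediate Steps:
$f = 313$ ($f = 6 + 307 = 313$)
$\left(196 - 3\right) \left(f + 91\right) = \left(196 - 3\right) \left(313 + 91\right) = 193 \cdot 404 = 77972$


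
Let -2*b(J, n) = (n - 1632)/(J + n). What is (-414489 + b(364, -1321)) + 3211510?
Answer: 5353495241/1914 ≈ 2.7970e+6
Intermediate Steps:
b(J, n) = -(-1632 + n)/(2*(J + n)) (b(J, n) = -(n - 1632)/(2*(J + n)) = -(-1632 + n)/(2*(J + n)))
(-414489 + b(364, -1321)) + 3211510 = (-414489 + (816 - ½*(-1321))/(364 - 1321)) + 3211510 = (-414489 + (816 + 1321/2)/(-957)) + 3211510 = (-414489 - 1/957*2953/2) + 3211510 = (-414489 - 2953/1914) + 3211510 = -793334899/1914 + 3211510 = 5353495241/1914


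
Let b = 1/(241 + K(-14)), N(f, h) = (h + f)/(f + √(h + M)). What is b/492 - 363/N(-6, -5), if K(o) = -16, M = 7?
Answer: -21918599/110700 + 33*√2 ≈ -151.33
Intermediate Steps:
N(f, h) = (f + h)/(f + √(7 + h)) (N(f, h) = (h + f)/(f + √(h + 7)) = (f + h)/(f + √(7 + h)))
b = 1/225 (b = 1/(241 - 16) = 1/225 ≈ 0.0044444)
b/492 - 363/N(-6, -5) = (1/225)/492 - 363*(-6 + √(7 - 5))/(-6 - 5) = (1/225)*(1/492) - (198 - 33*√2) = 1/110700 - (198 - 33*√2) = 1/110700 - 363*(6/11 - √2/11) = 1/110700 + (-198 + 33*√2) = -21918599/110700 + 33*√2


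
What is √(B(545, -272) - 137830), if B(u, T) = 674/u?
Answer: 158*I*√1639905/545 ≈ 371.25*I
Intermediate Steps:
√(B(545, -272) - 137830) = √(674/545 - 137830) = √(-75116676/545) = 158*I*√1639905/545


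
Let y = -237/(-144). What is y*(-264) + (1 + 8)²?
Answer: -707/2 ≈ -353.50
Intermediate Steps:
y = 79/48 (y = -237*(-1/144) = 79/48 ≈ 1.6458)
y*(-264) + (1 + 8)² = (79/48)*(-264) + (1 + 8)² = -869/2 + 9² = -869/2 + 81 = -707/2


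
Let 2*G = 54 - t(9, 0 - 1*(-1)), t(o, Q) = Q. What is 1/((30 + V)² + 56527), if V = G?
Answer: 4/238877 ≈ 1.6745e-5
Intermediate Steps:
G = 53/2 (G = (54 - (0 - 1*(-1)))/2 = (54 - (0 + 1))/2 = (54 - 1*1)/2 = (54 - 1)/2 = (½)*53 = 53/2 ≈ 26.500)
V = 53/2 ≈ 26.500
1/((30 + V)² + 56527) = 1/((30 + 53/2)² + 56527) = 1/((113/2)² + 56527) = 1/(12769/4 + 56527) = 1/(238877/4) = 4/238877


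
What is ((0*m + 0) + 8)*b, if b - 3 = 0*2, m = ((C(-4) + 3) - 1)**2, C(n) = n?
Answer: 24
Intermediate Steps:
m = 4 (m = ((-4 + 3) - 1)**2 = (-1 - 1)**2 = (-2)**2 = 4)
b = 3 (b = 3 + 0*2 = 3 + 0 = 3)
((0*m + 0) + 8)*b = ((0*4 + 0) + 8)*3 = ((0 + 0) + 8)*3 = (0 + 8)*3 = 8*3 = 24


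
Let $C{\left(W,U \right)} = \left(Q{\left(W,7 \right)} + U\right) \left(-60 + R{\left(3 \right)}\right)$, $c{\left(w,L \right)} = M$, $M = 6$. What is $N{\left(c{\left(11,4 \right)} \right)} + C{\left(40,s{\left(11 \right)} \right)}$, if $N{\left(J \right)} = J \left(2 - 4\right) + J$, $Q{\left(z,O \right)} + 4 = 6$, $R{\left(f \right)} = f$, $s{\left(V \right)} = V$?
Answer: $-747$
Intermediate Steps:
$Q{\left(z,O \right)} = 2$ ($Q{\left(z,O \right)} = -4 + 6 = 2$)
$c{\left(w,L \right)} = 6$
$N{\left(J \right)} = - J$ ($N{\left(J \right)} = J \left(2 - 4\right) + J = J \left(-2\right) + J = - 2 J + J = - J$)
$C{\left(W,U \right)} = -114 - 57 U$ ($C{\left(W,U \right)} = \left(2 + U\right) \left(-60 + 3\right) = \left(2 + U\right) \left(-57\right) = -114 - 57 U$)
$N{\left(c{\left(11,4 \right)} \right)} + C{\left(40,s{\left(11 \right)} \right)} = \left(-1\right) 6 - 741 = -6 - 741 = -747$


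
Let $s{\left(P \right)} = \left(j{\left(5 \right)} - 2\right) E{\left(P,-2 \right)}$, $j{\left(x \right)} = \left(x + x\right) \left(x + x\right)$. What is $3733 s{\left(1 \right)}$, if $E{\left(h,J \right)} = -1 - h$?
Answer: $-731668$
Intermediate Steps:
$j{\left(x \right)} = 4 x^{2}$ ($j{\left(x \right)} = 2 x 2 x = 4 x^{2}$)
$s{\left(P \right)} = -98 - 98 P$ ($s{\left(P \right)} = \left(4 \cdot 5^{2} - 2\right) \left(-1 - P\right) = \left(4 \cdot 25 - 2\right) \left(-1 - P\right) = \left(100 - 2\right) \left(-1 - P\right) = 98 \left(-1 - P\right) = -98 - 98 P$)
$3733 s{\left(1 \right)} = 3733 \left(-98 - 98\right) = 3733 \left(-196\right) = -731668$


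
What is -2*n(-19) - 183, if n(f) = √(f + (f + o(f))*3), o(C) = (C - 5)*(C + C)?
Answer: -183 - 4*√665 ≈ -286.15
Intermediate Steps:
o(C) = 2*C*(-5 + C) (o(C) = (-5 + C)*(2*C) = 2*C*(-5 + C))
n(f) = √(4*f + 6*f*(-5 + f)) (n(f) = √(f + (f + 2*f*(-5 + f))*3) = √(f + (3*f + 6*f*(-5 + f))) = √(4*f + 6*f*(-5 + f)))
-2*n(-19) - 183 = -2*√2*√(-19*(-13 + 3*(-19))) - 183 = -2*√2*√(-19*(-13 - 57)) - 183 = -2*√2*√(-19*(-70)) - 183 = -2*√2*√1330 - 183 = -4*√665 - 183 = -183 - 4*√665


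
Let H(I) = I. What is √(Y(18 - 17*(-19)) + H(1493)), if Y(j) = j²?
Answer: 9*√1454 ≈ 343.18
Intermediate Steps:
√(Y(18 - 17*(-19)) + H(1493)) = √((18 - 17*(-19))² + 1493) = √((18 + 323)² + 1493) = √(341² + 1493) = √(116281 + 1493) = √117774 = 9*√1454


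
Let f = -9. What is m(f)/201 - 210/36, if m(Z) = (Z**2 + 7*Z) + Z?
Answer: -2327/402 ≈ -5.7886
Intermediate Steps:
m(Z) = Z**2 + 8*Z
m(f)/201 - 210/36 = -9*(8 - 9)/201 - 210/36 = -9*(-1)*(1/201) - 210*1/36 = 9*(1/201) - 35/6 = 3/67 - 35/6 = -2327/402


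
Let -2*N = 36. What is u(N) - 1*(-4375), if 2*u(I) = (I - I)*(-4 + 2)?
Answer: 4375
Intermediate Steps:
N = -18 (N = -½*36 = -18)
u(I) = 0 (u(I) = ((I - I)*(-4 + 2))/2 = (0*(-2))/2 = (½)*0 = 0)
u(N) - 1*(-4375) = 0 - 1*(-4375) = 0 + 4375 = 4375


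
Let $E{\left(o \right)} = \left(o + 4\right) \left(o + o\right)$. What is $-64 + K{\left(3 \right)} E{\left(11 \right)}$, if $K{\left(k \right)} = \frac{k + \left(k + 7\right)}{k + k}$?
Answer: $651$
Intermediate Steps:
$K{\left(k \right)} = \frac{7 + 2 k}{2 k}$ ($K{\left(k \right)} = \frac{k + \left(7 + k\right)}{2 k} = \left(7 + 2 k\right) \frac{1}{2 k} = \frac{7 + 2 k}{2 k}$)
$E{\left(o \right)} = 2 o \left(4 + o\right)$ ($E{\left(o \right)} = \left(4 + o\right) 2 o = 2 o \left(4 + o\right)$)
$-64 + K{\left(3 \right)} E{\left(11 \right)} = -64 + \frac{\frac{7}{2} + 3}{3} \cdot 2 \cdot 11 \left(4 + 11\right) = -64 + \frac{1}{3} \cdot \frac{13}{2} \cdot 2 \cdot 11 \cdot 15 = -64 + \frac{13}{6} \cdot 330 = -64 + 715 = 651$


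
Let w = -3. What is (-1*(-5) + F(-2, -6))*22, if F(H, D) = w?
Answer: 44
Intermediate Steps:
F(H, D) = -3
(-1*(-5) + F(-2, -6))*22 = (-1*(-5) - 3)*22 = (5 - 3)*22 = 2*22 = 44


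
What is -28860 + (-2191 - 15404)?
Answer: -46455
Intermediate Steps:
-28860 + (-2191 - 15404) = -28860 - 17595 = -46455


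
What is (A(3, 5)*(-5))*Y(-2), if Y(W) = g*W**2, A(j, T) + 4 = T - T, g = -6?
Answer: -480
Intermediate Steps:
A(j, T) = -4 (A(j, T) = -4 + (T - T) = -4 + 0 = -4)
Y(W) = -6*W**2
(A(3, 5)*(-5))*Y(-2) = (-4*(-5))*(-6*(-2)**2) = 20*(-6*4) = 20*(-24) = -480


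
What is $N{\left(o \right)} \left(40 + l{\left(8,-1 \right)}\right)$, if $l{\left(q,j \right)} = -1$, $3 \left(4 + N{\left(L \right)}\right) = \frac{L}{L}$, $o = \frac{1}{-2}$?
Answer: $-143$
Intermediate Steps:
$o = - \frac{1}{2} \approx -0.5$
$N{\left(L \right)} = - \frac{11}{3}$ ($N{\left(L \right)} = -4 + \frac{L \frac{1}{L}}{3} = -4 + \frac{1}{3} \cdot 1 = -4 + \frac{1}{3} = - \frac{11}{3}$)
$N{\left(o \right)} \left(40 + l{\left(8,-1 \right)}\right) = - \frac{11 \left(40 - 1\right)}{3} = \left(- \frac{11}{3}\right) 39 = -143$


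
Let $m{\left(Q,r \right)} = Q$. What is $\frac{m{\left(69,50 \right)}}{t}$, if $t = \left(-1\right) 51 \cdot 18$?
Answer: $- \frac{23}{306} \approx -0.075163$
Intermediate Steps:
$t = -918$ ($t = \left(-51\right) 18 = -918$)
$\frac{m{\left(69,50 \right)}}{t} = \frac{69}{-918} = 69 \left(- \frac{1}{918}\right) = - \frac{23}{306}$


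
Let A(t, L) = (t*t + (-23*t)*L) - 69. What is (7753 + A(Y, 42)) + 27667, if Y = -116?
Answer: 160863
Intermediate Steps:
A(t, L) = -69 + t² - 23*L*t (A(t, L) = (t² - 23*L*t) - 69 = -69 + t² - 23*L*t)
(7753 + A(Y, 42)) + 27667 = (7753 + (-69 + (-116)² - 23*42*(-116))) + 27667 = (7753 + (-69 + 13456 + 112056)) + 27667 = (7753 + 125443) + 27667 = 133196 + 27667 = 160863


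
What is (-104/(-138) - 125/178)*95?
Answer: 59945/12282 ≈ 4.8807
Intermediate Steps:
(-104/(-138) - 125/178)*95 = (-104*(-1/138) - 125*1/178)*95 = (52/69 - 125/178)*95 = (631/12282)*95 = 59945/12282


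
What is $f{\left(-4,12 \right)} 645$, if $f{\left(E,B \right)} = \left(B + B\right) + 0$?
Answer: $15480$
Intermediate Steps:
$f{\left(E,B \right)} = 2 B$ ($f{\left(E,B \right)} = 2 B + 0 = 2 B$)
$f{\left(-4,12 \right)} 645 = 2 \cdot 12 \cdot 645 = 24 \cdot 645 = 15480$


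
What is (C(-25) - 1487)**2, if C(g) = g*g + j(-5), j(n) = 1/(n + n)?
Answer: 74321641/100 ≈ 7.4322e+5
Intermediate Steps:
j(n) = 1/(2*n)
C(g) = -1/10 + g**2 (C(g) = g*g + (1/2)/(-5) = g**2 + (1/2)*(-1/5) = g**2 - 1/10 = -1/10 + g**2)
(C(-25) - 1487)**2 = ((-1/10 + (-25)**2) - 1487)**2 = ((-1/10 + 625) - 1487)**2 = (6249/10 - 1487)**2 = (-8621/10)**2 = 74321641/100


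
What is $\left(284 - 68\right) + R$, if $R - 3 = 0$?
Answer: $219$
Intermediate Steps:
$R = 3$ ($R = 3 + 0 = 3$)
$\left(284 - 68\right) + R = \left(284 - 68\right) + 3 = 216 + 3 = 219$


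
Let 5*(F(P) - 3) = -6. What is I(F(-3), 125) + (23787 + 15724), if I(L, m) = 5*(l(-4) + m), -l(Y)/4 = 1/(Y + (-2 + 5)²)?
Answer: 40132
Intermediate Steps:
F(P) = 9/5 (F(P) = 3 + (⅕)*(-6) = 3 - 6/5 = 9/5)
l(Y) = -4/(9 + Y) (l(Y) = -4/(Y + (-2 + 5)²) = -4/(Y + 3²) = -4/(Y + 9) = -4/(9 + Y))
I(L, m) = -4 + 5*m (I(L, m) = 5*(-4/(9 - 4) + m) = 5*(-4/5 + m) = 5*(-4*⅕ + m) = 5*(-⅘ + m) = -4 + 5*m)
I(F(-3), 125) + (23787 + 15724) = (-4 + 5*125) + (23787 + 15724) = (-4 + 625) + 39511 = 621 + 39511 = 40132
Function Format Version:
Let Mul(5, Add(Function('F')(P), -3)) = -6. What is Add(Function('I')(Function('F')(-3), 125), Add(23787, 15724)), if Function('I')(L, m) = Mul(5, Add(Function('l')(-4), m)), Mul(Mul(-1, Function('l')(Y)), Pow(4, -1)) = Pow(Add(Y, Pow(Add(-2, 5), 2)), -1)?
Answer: 40132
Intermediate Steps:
Function('F')(P) = Rational(9, 5) (Function('F')(P) = Add(3, Mul(Rational(1, 5), -6)) = Add(3, Rational(-6, 5)) = Rational(9, 5))
Function('l')(Y) = Mul(-4, Pow(Add(9, Y), -1)) (Function('l')(Y) = Mul(-4, Pow(Add(Y, Pow(Add(-2, 5), 2)), -1)) = Mul(-4, Pow(Add(Y, Pow(3, 2)), -1)) = Mul(-4, Pow(Add(Y, 9), -1)) = Mul(-4, Pow(Add(9, Y), -1)))
Function('I')(L, m) = Add(-4, Mul(5, m)) (Function('I')(L, m) = Mul(5, Add(Mul(-4, Pow(Add(9, -4), -1)), m)) = Mul(5, Add(Mul(-4, Pow(5, -1)), m)) = Mul(5, Add(Mul(-4, Rational(1, 5)), m)) = Mul(5, Add(Rational(-4, 5), m)) = Add(-4, Mul(5, m)))
Add(Function('I')(Function('F')(-3), 125), Add(23787, 15724)) = Add(Add(-4, Mul(5, 125)), Add(23787, 15724)) = Add(Add(-4, 625), 39511) = Add(621, 39511) = 40132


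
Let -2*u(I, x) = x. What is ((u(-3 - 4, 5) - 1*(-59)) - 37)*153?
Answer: 5967/2 ≈ 2983.5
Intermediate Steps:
u(I, x) = -x/2
((u(-3 - 4, 5) - 1*(-59)) - 37)*153 = ((-1/2*5 - 1*(-59)) - 37)*153 = ((-5/2 + 59) - 37)*153 = (113/2 - 37)*153 = (39/2)*153 = 5967/2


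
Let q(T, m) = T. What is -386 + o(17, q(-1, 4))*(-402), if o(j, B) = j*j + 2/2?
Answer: -116966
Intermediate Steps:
o(j, B) = 1 + j² (o(j, B) = j² + 2*(½) = j² + 1 = 1 + j²)
-386 + o(17, q(-1, 4))*(-402) = -386 + (1 + 17²)*(-402) = -386 + (1 + 289)*(-402) = -386 + 290*(-402) = -386 - 116580 = -116966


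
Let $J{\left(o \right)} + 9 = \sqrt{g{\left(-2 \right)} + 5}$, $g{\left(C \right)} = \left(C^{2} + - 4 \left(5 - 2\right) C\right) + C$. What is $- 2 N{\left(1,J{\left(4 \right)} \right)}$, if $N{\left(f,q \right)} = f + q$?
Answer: $16 - 2 \sqrt{31} \approx 4.8645$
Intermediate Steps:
$g{\left(C \right)} = C^{2} - 11 C$ ($g{\left(C \right)} = \left(C^{2} + \left(-4\right) 3 C\right) + C = \left(C^{2} - 12 C\right) + C = C^{2} - 11 C$)
$J{\left(o \right)} = -9 + \sqrt{31}$ ($J{\left(o \right)} = -9 + \sqrt{- 2 \left(-11 - 2\right) + 5} = -9 + \sqrt{\left(-2\right) \left(-13\right) + 5} = -9 + \sqrt{26 + 5} = -9 + \sqrt{31}$)
$- 2 N{\left(1,J{\left(4 \right)} \right)} = - 2 \left(1 - \left(9 - \sqrt{31}\right)\right) = - 2 \left(-8 + \sqrt{31}\right) = 16 - 2 \sqrt{31}$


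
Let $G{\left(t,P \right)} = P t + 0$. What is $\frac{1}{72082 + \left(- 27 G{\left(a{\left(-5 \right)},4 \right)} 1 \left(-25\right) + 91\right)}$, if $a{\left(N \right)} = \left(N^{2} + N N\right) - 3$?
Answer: $\frac{1}{199073} \approx 5.0233 \cdot 10^{-6}$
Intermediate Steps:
$a{\left(N \right)} = -3 + 2 N^{2}$ ($a{\left(N \right)} = \left(N^{2} + N^{2}\right) - 3 = 2 N^{2} - 3 = -3 + 2 N^{2}$)
$G{\left(t,P \right)} = P t$
$\frac{1}{72082 + \left(- 27 G{\left(a{\left(-5 \right)},4 \right)} 1 \left(-25\right) + 91\right)} = \frac{1}{72082 + \left(- 27 \cdot 4 \left(-3 + 2 \left(-5\right)^{2}\right) 1 \left(-25\right) + 91\right)} = \frac{1}{72082 + \left(- 27 \cdot 4 \left(-3 + 2 \cdot 25\right) 1 \left(-25\right) + 91\right)} = \frac{1}{72082 + \left(- 27 \cdot 4 \left(-3 + 50\right) 1 \left(-25\right) + 91\right)} = \frac{1}{72082 + \left(- 27 \cdot 4 \cdot 47 \cdot 1 \left(-25\right) + 91\right)} = \frac{1}{72082 + \left(\left(-27\right) 188 \cdot 1 \left(-25\right) + 91\right)} = \frac{1}{72082 + \left(\left(-5076\right) 1 \left(-25\right) + 91\right)} = \frac{1}{72082 + \left(\left(-5076\right) \left(-25\right) + 91\right)} = \frac{1}{72082 + \left(126900 + 91\right)} = \frac{1}{72082 + 126991} = \frac{1}{199073}$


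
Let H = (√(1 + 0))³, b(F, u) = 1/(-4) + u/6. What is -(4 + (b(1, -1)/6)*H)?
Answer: -283/72 ≈ -3.9306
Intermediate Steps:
b(F, u) = -¼ + u/6 (b(F, u) = 1*(-¼) + u*(⅙) = -¼ + u/6)
H = 1 (H = (√1)³ = 1³ = 1)
-(4 + (b(1, -1)/6)*H) = -(4 + ((-¼ + (⅙)*(-1))/6)*1) = -(4 + ((-¼ - ⅙)*(⅙))*1) = -(4 - 5/12*⅙*1) = -(4 - 5/72*1) = -(4 - 5/72) = -1*283/72 = -283/72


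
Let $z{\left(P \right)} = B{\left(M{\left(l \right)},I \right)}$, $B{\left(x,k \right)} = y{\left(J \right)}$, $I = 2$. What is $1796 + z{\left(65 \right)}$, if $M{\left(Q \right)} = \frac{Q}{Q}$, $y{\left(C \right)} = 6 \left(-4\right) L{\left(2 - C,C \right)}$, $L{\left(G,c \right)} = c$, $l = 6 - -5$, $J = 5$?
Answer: $1676$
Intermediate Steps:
$l = 11$ ($l = 6 + 5 = 11$)
$y{\left(C \right)} = - 24 C$ ($y{\left(C \right)} = 6 \left(-4\right) C = - 24 C$)
$M{\left(Q \right)} = 1$
$B{\left(x,k \right)} = -120$ ($B{\left(x,k \right)} = \left(-24\right) 5 = -120$)
$z{\left(P \right)} = -120$
$1796 + z{\left(65 \right)} = 1796 - 120 = 1676$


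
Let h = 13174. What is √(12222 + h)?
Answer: 2*√6349 ≈ 159.36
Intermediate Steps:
√(12222 + h) = √(12222 + 13174) = √25396 = 2*√6349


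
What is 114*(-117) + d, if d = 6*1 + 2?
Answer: -13330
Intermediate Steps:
d = 8 (d = 6 + 2 = 8)
114*(-117) + d = 114*(-117) + 8 = -13338 + 8 = -13330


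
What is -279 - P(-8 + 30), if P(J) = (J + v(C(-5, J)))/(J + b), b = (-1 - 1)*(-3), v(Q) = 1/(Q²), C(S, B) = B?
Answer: -3791657/13552 ≈ -279.79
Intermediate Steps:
v(Q) = Q⁻²
b = 6 (b = -2*(-3) = 6)
P(J) = (J + J⁻²)/(6 + J) (P(J) = (J + J⁻²)/(J + 6) = (J + J⁻²)/(6 + J))
-279 - P(-8 + 30) = -279 - (1 + (-8 + 30)³)/((-8 + 30)²*(6 + (-8 + 30))) = -279 - (1 + 22³)/(22²*(6 + 22)) = -279 - (1 + 10648)/(484*28) = -279 - 10649/(484*28) = -279 - 1*10649/13552 = -279 - 10649/13552 = -3791657/13552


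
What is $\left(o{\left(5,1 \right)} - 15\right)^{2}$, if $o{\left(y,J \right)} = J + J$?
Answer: $169$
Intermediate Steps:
$o{\left(y,J \right)} = 2 J$
$\left(o{\left(5,1 \right)} - 15\right)^{2} = \left(2 \cdot 1 - 15\right)^{2} = \left(2 - 15\right)^{2} = \left(-13\right)^{2} = 169$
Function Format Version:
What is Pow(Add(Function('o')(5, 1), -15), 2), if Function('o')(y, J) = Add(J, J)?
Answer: 169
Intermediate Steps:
Function('o')(y, J) = Mul(2, J)
Pow(Add(Function('o')(5, 1), -15), 2) = Pow(Add(Mul(2, 1), -15), 2) = Pow(Add(2, -15), 2) = Pow(-13, 2) = 169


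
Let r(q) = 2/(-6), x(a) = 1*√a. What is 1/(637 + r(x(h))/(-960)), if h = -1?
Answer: 2880/1834561 ≈ 0.0015699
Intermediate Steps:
x(a) = √a
r(q) = -⅓ (r(q) = 2*(-⅙) = -⅓)
1/(637 + r(x(h))/(-960)) = 1/(637 - ⅓/(-960)) = 1/(637 - ⅓*(-1/960)) = 1/(637 + 1/2880) = 1/(1834561/2880) = 2880/1834561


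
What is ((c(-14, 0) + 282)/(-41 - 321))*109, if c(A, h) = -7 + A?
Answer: -28449/362 ≈ -78.588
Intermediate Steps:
((c(-14, 0) + 282)/(-41 - 321))*109 = (((-7 - 14) + 282)/(-41 - 321))*109 = ((-21 + 282)/(-362))*109 = (261*(-1/362))*109 = -261/362*109 = -28449/362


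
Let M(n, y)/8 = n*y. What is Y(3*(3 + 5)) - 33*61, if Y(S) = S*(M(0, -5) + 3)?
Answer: -1941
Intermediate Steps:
M(n, y) = 8*n*y (M(n, y) = 8*(n*y) = 8*n*y)
Y(S) = 3*S (Y(S) = S*(8*0*(-5) + 3) = S*(0 + 3) = S*3 = 3*S)
Y(3*(3 + 5)) - 33*61 = 3*(3*(3 + 5)) - 33*61 = 3*(3*8) - 2013 = 3*24 - 2013 = 72 - 2013 = -1941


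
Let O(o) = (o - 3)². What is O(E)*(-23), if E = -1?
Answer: -368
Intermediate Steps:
O(o) = (-3 + o)²
O(E)*(-23) = (-3 - 1)²*(-23) = (-4)²*(-23) = 16*(-23) = -368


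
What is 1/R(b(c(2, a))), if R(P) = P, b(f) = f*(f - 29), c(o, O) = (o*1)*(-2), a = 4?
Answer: 1/132 ≈ 0.0075758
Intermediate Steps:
c(o, O) = -2*o (c(o, O) = o*(-2) = -2*o)
b(f) = f*(-29 + f)
1/R(b(c(2, a))) = 1/((-2*2)*(-29 - 2*2)) = 1/(-4*(-29 - 4)) = 1/(-4*(-33)) = 1/132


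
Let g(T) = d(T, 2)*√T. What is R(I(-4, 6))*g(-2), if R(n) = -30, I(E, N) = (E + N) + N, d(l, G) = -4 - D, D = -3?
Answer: 30*I*√2 ≈ 42.426*I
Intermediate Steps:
d(l, G) = -1 (d(l, G) = -4 - 1*(-3) = -4 + 3 = -1)
I(E, N) = E + 2*N
g(T) = -√T
R(I(-4, 6))*g(-2) = -(-30)*√(-2) = -(-30)*I*√2 = 30*I*√2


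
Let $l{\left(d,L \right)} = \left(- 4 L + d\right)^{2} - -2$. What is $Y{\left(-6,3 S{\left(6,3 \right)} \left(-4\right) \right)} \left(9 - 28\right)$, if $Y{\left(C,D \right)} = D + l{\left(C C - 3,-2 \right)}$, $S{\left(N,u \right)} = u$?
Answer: $-31293$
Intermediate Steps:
$l{\left(d,L \right)} = 2 + \left(d - 4 L\right)^{2}$ ($l{\left(d,L \right)} = \left(d - 4 L\right)^{2} + 2 = 2 + \left(d - 4 L\right)^{2}$)
$Y{\left(C,D \right)} = 2 + D + \left(-5 - C^{2}\right)^{2}$ ($Y{\left(C,D \right)} = D + \left(2 + \left(- (C C - 3) + 4 \left(-2\right)\right)^{2}\right) = D + \left(2 + \left(- (C^{2} - 3) - 8\right)^{2}\right) = D + \left(2 + \left(- (-3 + C^{2}) - 8\right)^{2}\right) = D + \left(2 + \left(\left(3 - C^{2}\right) - 8\right)^{2}\right) = D + \left(2 + \left(-5 - C^{2}\right)^{2}\right) = 2 + D + \left(-5 - C^{2}\right)^{2}$)
$Y{\left(-6,3 S{\left(6,3 \right)} \left(-4\right) \right)} \left(9 - 28\right) = \left(2 + 3 \cdot 3 \left(-4\right) + \left(5 + \left(-6\right)^{2}\right)^{2}\right) \left(9 - 28\right) = \left(2 + 9 \left(-4\right) + \left(5 + 36\right)^{2}\right) \left(-19\right) = \left(2 - 36 + 41^{2}\right) \left(-19\right) = \left(2 - 36 + 1681\right) \left(-19\right) = 1647 \left(-19\right) = -31293$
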